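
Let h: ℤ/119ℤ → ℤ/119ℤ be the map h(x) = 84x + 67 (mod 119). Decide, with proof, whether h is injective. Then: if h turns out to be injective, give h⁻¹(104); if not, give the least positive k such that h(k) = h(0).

17

We have gcd(84, 119) = 7 > 1. Taking x_1 = 0 and x_2 = 17: h(0) = 67 and h(17) = 84·17 + 67 = 1495 ≡ 67 (mod 119).
So h(0) = h(17) while 0 ≠ 17, therefore h is not injective.
Since h is not injective, we find the least positive k with h(k) = h(0): this means 84k ≡ 0 (mod 119), i.e. 119 ∣ 84k. Since gcd(84, 119) = 7, dividing through by 7 this holds exactly when 17 ∣ 12k, and as gcd(12, 17) = 1, exactly when 17 ∣ k.
The smallest positive such k is 17.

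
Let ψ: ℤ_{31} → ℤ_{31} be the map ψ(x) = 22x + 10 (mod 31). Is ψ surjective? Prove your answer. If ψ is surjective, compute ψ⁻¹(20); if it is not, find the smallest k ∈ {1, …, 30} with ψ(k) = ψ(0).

23

Since gcd(22, 31) = 1, 22 is invertible modulo 31. Euclid's algorithm: 31 = 1·22 + 9, 22 = 2·9 + 4, 9 = 2·4 + 1; back-substituting gives 1 = 24·22 − 17·31, so 22⁻¹ ≡ 24 (mod 31).
Then y ↦ 24(y − 10) is a two-sided inverse to ψ, so every y ∈ ℤ_{31} has a preimage.
So ψ is surjective.
Since ψ is surjective, we compute ψ⁻¹(20): solve 22x + 10 ≡ 20 (mod 31), i.e. 22x ≡ 10 (mod 31).
Multiplying by 22⁻¹ = 24 gives x ≡ 24·10 = 240 = 7·31 + 23 ≡ 23 (mod 31).
Check: ψ(23) = 22·23 + 10 = 516 = 16·31 + 20 ≡ 20 (mod 31).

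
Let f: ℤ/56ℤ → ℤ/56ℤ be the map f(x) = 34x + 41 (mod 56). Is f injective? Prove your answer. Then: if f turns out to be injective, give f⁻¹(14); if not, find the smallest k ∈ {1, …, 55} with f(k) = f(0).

We have gcd(34, 56) = 2 > 1. Taking u = 0 and v = 28: f(0) = 41 and f(28) = 34·28 + 41 = 993 ≡ 41 (mod 56).
So f(0) = f(28) while 0 ≠ 28, so f is not injective.
Since f is not injective, we find the least positive k with f(k) = f(0): this means 34k ≡ 0 (mod 56), i.e. 56 ∣ 34k. Since gcd(34, 56) = 2, dividing through by 2 this holds exactly when 28 ∣ 17k, and as gcd(17, 28) = 1, exactly when 28 ∣ k.
The smallest positive such k is 28.

28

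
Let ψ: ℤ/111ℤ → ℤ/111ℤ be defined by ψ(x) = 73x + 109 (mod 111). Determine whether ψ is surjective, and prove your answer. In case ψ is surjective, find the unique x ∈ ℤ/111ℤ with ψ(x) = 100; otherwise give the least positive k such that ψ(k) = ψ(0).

Recall that ψ is surjective if every y in the codomain equals ψ(x) for some x in the domain.
Since gcd(73, 111) = 1, 73 is invertible modulo 111. Euclid's algorithm: 111 = 1·73 + 38, 73 = 1·38 + 35, 38 = 1·35 + 3, 35 = 11·3 + 2, 3 = 1·2 + 1; back-substituting gives 1 = 73·73 − 48·111, so 73⁻¹ ≡ 73 (mod 111).
Then y ↦ 73(y − 109) is a two-sided inverse to ψ, so every y ∈ ℤ/111ℤ has a preimage.
So ψ is surjective.
Since ψ is surjective, we compute ψ⁻¹(100): solve 73x + 109 ≡ 100 (mod 111), i.e. 73x ≡ 102 (mod 111).
Multiplying by 73⁻¹ = 73 gives x ≡ 73·102 = 7446 = 67·111 + 9 ≡ 9 (mod 111).
Check: ψ(9) = 73·9 + 109 = 766 = 6·111 + 100 ≡ 100 (mod 111).

9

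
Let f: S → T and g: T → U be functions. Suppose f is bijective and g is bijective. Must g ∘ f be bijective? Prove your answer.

bijective

Injectivity: if g(f(u)) = g(f(v)) then f(u) = f(v) (g injective) so u = v (f injective).
Surjectivity: for c ∈ U pick b with g(b) = c, then a with f(a) = b; then (g ∘ f)(a) = c.
So g ∘ f is bijective.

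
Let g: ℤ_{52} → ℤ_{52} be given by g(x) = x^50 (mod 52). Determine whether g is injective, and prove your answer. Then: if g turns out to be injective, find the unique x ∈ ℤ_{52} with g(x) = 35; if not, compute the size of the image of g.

14

g(12): Repeated squaring mod 52: 12^1 ≡ 12, 12^2 ≡ 12² = 144 ≡ 40, 12^4 ≡ 40² = 1600 ≡ 40, 12^8 ≡ 40² = 1600 ≡ 40, 12^16 ≡ 40² = 1600 ≡ 40, 12^32 ≡ 40² = 1600 ≡ 40. Since 50 = 32 + 16 + 2, 12^50 ≡ 40·40·40: 40·40 = 1600 ≡ 40, then 40·40 = 1600 ≡ 40. So 12^50 ≡ 40 (mod 52).
g(14): Repeated squaring mod 52: 14^1 ≡ 14, 14^2 ≡ 14² = 196 ≡ 40, 14^4 ≡ 40² = 1600 ≡ 40, 14^8 ≡ 40² = 1600 ≡ 40, 14^16 ≡ 40² = 1600 ≡ 40, 14^32 ≡ 40² = 1600 ≡ 40. Since 50 = 32 + 16 + 2, 14^50 ≡ 40·40·40: 40·40 = 1600 ≡ 40, then 40·40 = 1600 ≡ 40. So 14^50 ≡ 40 (mod 52).
So g(12) = g(14) = 40 while 12 ≠ 14, therefore g is not injective.
Since g is not injective, we determine |image(g)|. Computing x^50 mod 52 for each x (by repeated squaring, reducing mod 52 at every step), the values g(0), g(1), …, g(51) are: 0, 1, 4, 9, 16, 25, 36, 49, 12, 29, 48, 17, 40, 13, 40, 17, 48, 29, 12, 49, 36, 25, 16, 9, 4, 1, 0, 1, 4, 9, 16, 25, 36, 49, 12, 29, 48, 17, 40, 13, 40, 17, 48, 29, 12, 49, 36, 25, 16, 9, 4, 1.
The distinct values are {0, 1, 4, 9, 12, 13, 16, 17, 25, 29, 36, 40, 48, 49}; there are 14 of them.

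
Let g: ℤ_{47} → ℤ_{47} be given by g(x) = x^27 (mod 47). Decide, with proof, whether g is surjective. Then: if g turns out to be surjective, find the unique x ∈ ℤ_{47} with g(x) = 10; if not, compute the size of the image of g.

19

Since 47 is prime, the nonzero elements of ℤ_{47} form a cyclic group of order 46.
As gcd(27, 46) = 1, raising to the 27th power is a bijection on this group: if s^27 ≡ t^27 then (st^{−1})^27 = 1, and the only element of order dividing gcd(27, 46) = 1 is 1, so s = t.
With g(0) = 0 this makes g injective on all of ℤ_{47}, hence bijective (finite equal-size domain and codomain). In particular g is surjective.
Since g is surjective, we find the preimage of 10. The inverse of x ↦ x^27 on (ℤ_{47})^× is x ↦ x^29, because 27·29 = 783 = 17·46 + 1 ≡ 1 (mod 46) and x^{46} = 1 for x ≠ 0 (Fermat). So g⁻¹(10) = 10^29 mod 47.
Repeated squaring mod 47: 10^1 ≡ 10, 10^2 ≡ 10² = 100 ≡ 6, 10^4 ≡ 6² = 36, 10^8 ≡ 36² = 1296 ≡ 27, 10^16 ≡ 27² = 729 ≡ 24. Since 29 = 16 + 8 + 4 + 1, 10^29 ≡ 24·27·36·10: 24·27 = 648 ≡ 37, then 37·36 = 1332 ≡ 16, then 16·10 = 160 ≡ 19. So 10^29 ≡ 19 (mod 47).
Hence g⁻¹(10) = 19.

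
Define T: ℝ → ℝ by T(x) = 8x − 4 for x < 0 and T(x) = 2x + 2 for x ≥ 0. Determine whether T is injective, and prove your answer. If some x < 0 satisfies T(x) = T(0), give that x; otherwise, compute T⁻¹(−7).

Both pieces are strictly increasing (slopes 8 and 2), so each is injective on its own interval.
The left piece maps (−∞, 0) onto (−∞, −4); the right piece maps [0, ∞) onto [2, ∞).
These images are disjoint, so no value is attained by both pieces. Hence T is injective.
Because the two images are disjoint, no x < 0 has T(x) = T(0), so we compute T⁻¹(−7): −7 lies in (−∞, −4), so solve 8x − 4 = −7: x = (−7 + 4)/8 = −3/8.

-3/8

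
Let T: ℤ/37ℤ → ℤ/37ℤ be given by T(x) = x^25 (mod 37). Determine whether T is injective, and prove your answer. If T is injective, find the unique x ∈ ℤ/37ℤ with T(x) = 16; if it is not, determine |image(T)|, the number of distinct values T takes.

9

Since 37 is prime, the nonzero elements of ℤ/37ℤ form a cyclic group of order 36.
As gcd(25, 36) = 1, raising to the 25th power is a bijection on this group: if s^25 ≡ t^25 then (st^{−1})^25 = 1, and the only element of order dividing gcd(25, 36) = 1 is 1, so s = t.
With T(0) = 0 this makes T injective on all of ℤ/37ℤ, hence bijective (finite equal-size domain and codomain). In particular T is injective.
Since T is injective, we find the preimage of 16. The inverse of x ↦ x^25 on (ℤ/37ℤ)^× is x ↦ x^13, because 25·13 = 325 = 9·36 + 1 ≡ 1 (mod 36) and x^{36} = 1 for x ≠ 0 (Fermat). So T⁻¹(16) = 16^13 mod 37.
Repeated squaring mod 37: 16^1 ≡ 16, 16^2 ≡ 16² = 256 ≡ 34, 16^4 ≡ 34² = 1156 ≡ 9, 16^8 ≡ 9² = 81 ≡ 7. Since 13 = 8 + 4 + 1, 16^13 ≡ 7·9·16: 7·9 = 63 ≡ 26, then 26·16 = 416 ≡ 9. So 16^13 ≡ 9 (mod 37).
Hence T⁻¹(16) = 9.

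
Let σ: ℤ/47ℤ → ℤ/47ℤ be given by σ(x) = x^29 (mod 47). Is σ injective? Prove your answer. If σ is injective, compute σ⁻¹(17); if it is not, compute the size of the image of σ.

2

Since 47 is prime, the nonzero elements of ℤ/47ℤ form a cyclic group of order 46.
As gcd(29, 46) = 1, raising to the 29th power is a bijection on this group: if x_1^29 ≡ x_2^29 then (x_1x_2^{−1})^29 = 1, and the only element of order dividing gcd(29, 46) = 1 is 1, so x_1 = x_2.
With σ(0) = 0 this makes σ injective on all of ℤ/47ℤ, hence bijective (finite equal-size domain and codomain). In particular σ is injective.
Since σ is injective, we find the preimage of 17. The inverse of x ↦ x^29 on (ℤ/47ℤ)^× is x ↦ x^27, because 29·27 = 783 = 17·46 + 1 ≡ 1 (mod 46) and x^{46} = 1 for x ≠ 0 (Fermat). So σ⁻¹(17) = 17^27 mod 47.
Repeated squaring mod 47: 17^1 ≡ 17, 17^2 ≡ 17² = 289 ≡ 7, 17^4 ≡ 7² = 49 ≡ 2, 17^8 ≡ 2² = 4, 17^16 ≡ 4² = 16. Since 27 = 16 + 8 + 2 + 1, 17^27 ≡ 16·4·7·17: 16·4 = 64 ≡ 17, then 17·7 = 119 ≡ 25, then 25·17 = 425 ≡ 2. So 17^27 ≡ 2 (mod 47).
Hence σ⁻¹(17) = 2.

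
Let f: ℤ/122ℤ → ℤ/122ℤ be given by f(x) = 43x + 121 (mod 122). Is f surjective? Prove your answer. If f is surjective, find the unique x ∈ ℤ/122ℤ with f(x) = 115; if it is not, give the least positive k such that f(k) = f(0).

102

Since gcd(43, 122) = 1, 43 is invertible modulo 122. Euclid's algorithm: 122 = 2·43 + 36, 43 = 1·36 + 7, 36 = 5·7 + 1; back-substituting gives 1 = 105·43 − 37·122, so 43⁻¹ ≡ 105 (mod 122).
For any y ∈ ℤ/122ℤ, x = 105(y − 121) mod 122 satisfies f(x) = 43·105(y − 121) + 121 ≡ y (since 43·105 ≡ 1 mod 122). So every y has a preimage.
So f is surjective.
Since f is surjective, we compute f⁻¹(115): solve 43x + 121 ≡ 115 (mod 122), i.e. 43x ≡ 116 (mod 122).
Multiplying by 43⁻¹ = 105 gives x ≡ 105·116 = 12180 = 99·122 + 102 ≡ 102 (mod 122).
Check: f(102) = 43·102 + 121 = 4507 = 36·122 + 115 ≡ 115 (mod 122).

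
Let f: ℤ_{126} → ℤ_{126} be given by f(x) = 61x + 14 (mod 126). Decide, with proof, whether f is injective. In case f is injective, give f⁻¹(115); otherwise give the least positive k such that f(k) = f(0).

If f(a) = f(b), then 61a ≡ 61b (mod 126). Because gcd(61, 126) = 1, we may cancel 61 to get a ≡ b (mod 126).
So f is injective.
We now compute 61⁻¹ mod 126 explicitly. Euclid's algorithm: 126 = 2·61 + 4, 61 = 15·4 + 1; back-substituting gives 1 = 31·61 − 15·126, so 61⁻¹ ≡ 31 (mod 126).
Since f is injective, we find f⁻¹(115): we need 61x ≡ 115 − 14 ≡ 101 (mod 126). Using 61⁻¹ = 31: x ≡ 31·101 = 3131 = 24·126 + 107, so x = 107.
Check: f(107) = 61·107 + 14 = 6541 = 51·126 + 115 ≡ 115 (mod 126).

107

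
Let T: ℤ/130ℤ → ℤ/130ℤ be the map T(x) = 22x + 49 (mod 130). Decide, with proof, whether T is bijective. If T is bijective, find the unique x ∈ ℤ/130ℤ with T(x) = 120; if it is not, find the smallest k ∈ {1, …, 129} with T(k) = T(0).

Recall that T is injective when T(u) = T(v) forces u = v.
We have gcd(22, 130) = 2 > 1. Taking u = 0 and v = 65: T(0) = 49 and T(65) = 22·65 + 49 = 1479 ≡ 49 (mod 130).
So T(0) = T(65) while 0 ≠ 65, hence T is not injective, hence not bijective.
Since T is not bijective, we find the least positive k with T(k) = T(0): this means 22k ≡ 0 (mod 130), i.e. 130 ∣ 22k. Since gcd(22, 130) = 2, dividing through by 2 this holds exactly when 65 ∣ 11k, and as gcd(11, 65) = 1, exactly when 65 ∣ k.
The smallest positive such k is 65.

65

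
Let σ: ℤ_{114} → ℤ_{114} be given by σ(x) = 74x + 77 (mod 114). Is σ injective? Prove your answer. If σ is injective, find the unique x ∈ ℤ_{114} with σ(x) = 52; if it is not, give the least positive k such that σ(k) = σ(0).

57

We have gcd(74, 114) = 2 > 1. Taking u = 0 and v = 57: σ(0) = 77 and σ(57) = 74·57 + 77 = 4295 ≡ 77 (mod 114).
So σ(0) = σ(57) while 0 ≠ 57, therefore σ is not injective.
Since σ is not injective, we find the least positive k with σ(k) = σ(0): this means 74k ≡ 0 (mod 114), i.e. 114 ∣ 74k. Since gcd(74, 114) = 2, dividing through by 2 this holds exactly when 57 ∣ 37k, and as gcd(37, 57) = 1, exactly when 57 ∣ k.
The smallest positive such k is 57.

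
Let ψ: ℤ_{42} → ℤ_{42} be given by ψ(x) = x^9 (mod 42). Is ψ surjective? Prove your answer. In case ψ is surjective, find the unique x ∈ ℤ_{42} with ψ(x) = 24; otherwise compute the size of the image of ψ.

ψ(2): Repeated squaring mod 42: 2^1 ≡ 2, 2^2 ≡ 2² = 4, 2^4 ≡ 4² = 16, 2^8 ≡ 16² = 256 ≡ 4. Since 9 = 8 + 1, 2^9 ≡ 4·2: 4·2 = 8. So 2^9 ≡ 8 (mod 42).
ψ(8): Repeated squaring mod 42: 8^1 ≡ 8, 8^2 ≡ 8² = 64 ≡ 22, 8^4 ≡ 22² = 484 ≡ 22, 8^8 ≡ 22² = 484 ≡ 22. Since 9 = 8 + 1, 8^9 ≡ 22·8: 22·8 = 176 ≡ 8. So 8^9 ≡ 8 (mod 42).
So ψ(2) = ψ(8) = 8 while 2 ≠ 8, thus ψ is not injective.
A non-injective map from the 42-element set ℤ_{42} to itself takes at most 41 distinct values, so it cannot be surjective. Thus ψ is not surjective.
Since ψ is not surjective, we determine |image(ψ)|. Computing x^9 mod 42 for each x (by repeated squaring, reducing mod 42 at every step), the values ψ(0), ψ(1), …, ψ(41) are: 0, 1, 8, 27, 22, 41, 6, 7, 8, 15, 34, 29, 6, 13, 14, 15, 22, 41, 36, 13, 20, 21, 22, 29, 6, 1, 20, 27, 28, 29, 36, 13, 8, 27, 34, 35, 36, 1, 20, 15, 34, 41.
The distinct values are {0, 1, 6, 7, 8, 13, 14, 15, 20, 21, 22, 27, 28, 29, 34, 35, 36, 41}; there are 18 of them.

18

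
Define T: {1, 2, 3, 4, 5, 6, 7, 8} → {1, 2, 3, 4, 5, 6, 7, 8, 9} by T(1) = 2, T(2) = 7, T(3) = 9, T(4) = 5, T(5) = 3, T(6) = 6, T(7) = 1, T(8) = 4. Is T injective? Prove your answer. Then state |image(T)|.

The values T(1), …, T(8) are 2, 7, 9, 5, 3, 6, 1, 4 — all distinct.
So T(u) = T(v) only when u = v, and T is injective.
The image of T is {1, 2, 3, 4, 5, 6, 7, 9}, which has 8 elements.

8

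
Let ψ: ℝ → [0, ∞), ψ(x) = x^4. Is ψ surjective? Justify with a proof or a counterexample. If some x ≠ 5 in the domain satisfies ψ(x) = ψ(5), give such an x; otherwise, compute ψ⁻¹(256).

-5

For any y ∈ [0, ∞), x = y^{1/4} ∈ ℝ satisfies x^4 = y, so ψ is surjective.
For the follow-up, such an x exists: taking x = −5 ∈ ℝ gives ψ(−5) = 625 = ψ(5) with −5 ≠ 5.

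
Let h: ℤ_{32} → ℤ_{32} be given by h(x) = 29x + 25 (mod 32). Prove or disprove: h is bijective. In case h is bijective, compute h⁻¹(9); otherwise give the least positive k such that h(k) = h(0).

16

If h(s) = h(t), then 29s ≡ 29t (mod 32). Because gcd(29, 32) = 1, we may cancel 29 to get s ≡ t (mod 32).
We now compute 29⁻¹ mod 32 explicitly. Euclid's algorithm: 32 = 1·29 + 3, 29 = 9·3 + 2, 3 = 1·2 + 1; back-substituting gives 1 = 21·29 − 19·32, so 29⁻¹ ≡ 21 (mod 32).
For any y ∈ ℤ_{32}, x = 21(y − 25) mod 32 satisfies h(x) = 29·21(y − 25) + 25 ≡ y (since 29·21 ≡ 1 mod 32). So every y has a preimage.
Hence h is bijective.
Since h is bijective, we find h⁻¹(9): we need 29x ≡ 9 − 25 ≡ 16 (mod 32). Using 29⁻¹ = 21: x ≡ 21·16 = 336 = 10·32 + 16, so x = 16.
Check: h(16) = 29·16 + 25 = 489 = 15·32 + 9 ≡ 9 (mod 32).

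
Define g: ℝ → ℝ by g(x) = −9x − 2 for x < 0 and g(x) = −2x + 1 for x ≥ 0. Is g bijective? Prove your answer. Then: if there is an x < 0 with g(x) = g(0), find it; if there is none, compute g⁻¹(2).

-1/3

Both pieces are strictly decreasing (slopes −9 and −2), so each is injective on its own interval.
The left piece maps (−∞, 0) onto (−2, ∞); the right piece maps [0, ∞) onto (−∞, 1].
These images overlap. In particular g(0) = 1 (right piece), and solving −9x − 2 = 1 on the left piece gives x = −1/3 < 0.
So g(−1/3) = g(0) with −1/3 ≠ 0, and g is not injective, hence not bijective. This x = −1/3 is the requested value below 0.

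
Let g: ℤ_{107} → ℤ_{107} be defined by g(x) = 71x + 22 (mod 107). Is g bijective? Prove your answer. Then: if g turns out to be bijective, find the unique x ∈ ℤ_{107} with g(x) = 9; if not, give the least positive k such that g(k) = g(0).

39

Recall: g is injective when g(x_1) = g(x_2) forces x_1 = x_2.
Suppose g(x_1) = g(x_2) in ℤ_{107}. Then 71x_1 + 22 ≡ 71x_2 + 22 (mod 107), therefore 71(x_1 − x_2) ≡ 0 (mod 107).
Since gcd(71, 107) = 1, 71 is invertible modulo 107, so x_1 − x_2 ≡ 0 (mod 107), i.e. x_1 = x_2.
We now compute 71⁻¹ mod 107 explicitly. Euclid's algorithm: 107 = 1·71 + 36, 71 = 1·36 + 35, 36 = 1·35 + 1; back-substituting gives 1 = 104·71 − 69·107, so 71⁻¹ ≡ 104 (mod 107).
For any y ∈ ℤ_{107}, x = 104(y − 22) mod 107 satisfies g(x) = 71·104(y − 22) + 22 ≡ y (since 71·104 ≡ 1 mod 107). So every y has a preimage.
Therefore g is bijective.
Since g is bijective, we find g⁻¹(9): we need 71x ≡ 9 − 22 ≡ 94 (mod 107). Using 71⁻¹ = 104: x ≡ 104·94 = 9776 = 91·107 + 39, so x = 39.
Check: g(39) = 71·39 + 22 = 2791 = 26·107 + 9 ≡ 9 (mod 107).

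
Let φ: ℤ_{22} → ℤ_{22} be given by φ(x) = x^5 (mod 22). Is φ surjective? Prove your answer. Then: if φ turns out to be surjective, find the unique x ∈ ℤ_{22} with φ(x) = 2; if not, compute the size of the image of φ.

6

φ(1) = 1^5 = 1.
φ(3): Repeated squaring mod 22: 3^1 ≡ 3, 3^2 ≡ 3² = 9, 3^4 ≡ 9² = 81 ≡ 15. Since 5 = 4 + 1, 3^5 ≡ 15·3: 15·3 = 45 ≡ 1. So 3^5 ≡ 1 (mod 22).
So φ(1) = φ(3) = 1 while 1 ≠ 3, thus φ is not injective.
A non-injective map from the 22-element set ℤ_{22} to itself takes at most 21 distinct values, so it cannot be surjective. Therefore φ is not surjective.
Since φ is not surjective, we determine |image(φ)|. Computing x^5 mod 22 for each x (by repeated squaring, reducing mod 22 at every step), the values φ(0), φ(1), …, φ(21) are: 0, 1, 10, 1, 12, 1, 10, 21, 10, 1, 10, 11, 12, 21, 12, 1, 12, 21, 10, 21, 12, 21.
The distinct values are {0, 1, 10, 11, 12, 21}; there are 6 of them.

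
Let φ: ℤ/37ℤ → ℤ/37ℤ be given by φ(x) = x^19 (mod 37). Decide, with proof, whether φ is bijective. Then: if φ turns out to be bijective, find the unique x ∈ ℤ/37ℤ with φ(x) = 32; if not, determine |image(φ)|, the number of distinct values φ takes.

5

Since 37 is prime, the nonzero elements of ℤ/37ℤ form a cyclic group of order 36.
As gcd(19, 36) = 1, raising to the 19th power is a bijection on this group: if u^19 ≡ v^19 then (uv^{−1})^19 = 1, and the only element of order dividing gcd(19, 36) = 1 is 1, so u = v.
With φ(0) = 0 this makes φ injective on all of ℤ/37ℤ, hence bijective (finite equal-size domain and codomain). In particular φ is bijective.
Since φ is bijective, we find the preimage of 32. The inverse of x ↦ x^19 on (ℤ/37ℤ)^× is x ↦ x^19, because 19·19 = 361 = 10·36 + 1 ≡ 1 (mod 36) and x^{36} = 1 for x ≠ 0 (Fermat). So φ⁻¹(32) = 32^19 mod 37.
Repeated squaring mod 37: 32^1 ≡ 32, 32^2 ≡ 32² = 1024 ≡ 25, 32^4 ≡ 25² = 625 ≡ 33, 32^8 ≡ 33² = 1089 ≡ 16, 32^16 ≡ 16² = 256 ≡ 34. Since 19 = 16 + 2 + 1, 32^19 ≡ 34·25·32: 34·25 = 850 ≡ 36, then 36·32 = 1152 ≡ 5. So 32^19 ≡ 5 (mod 37).
Hence φ⁻¹(32) = 5.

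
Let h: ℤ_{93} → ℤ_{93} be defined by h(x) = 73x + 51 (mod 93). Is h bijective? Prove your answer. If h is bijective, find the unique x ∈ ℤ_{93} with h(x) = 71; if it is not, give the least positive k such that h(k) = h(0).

If h(s) = h(t), then 73s ≡ 73t (mod 93). Because gcd(73, 93) = 1, we may cancel 73 to get s ≡ t (mod 93).
We now compute 73⁻¹ mod 93 explicitly. Euclid's algorithm: 93 = 1·73 + 20, 73 = 3·20 + 13, 20 = 1·13 + 7, 13 = 1·7 + 6, 7 = 1·6 + 1; back-substituting gives 1 = 79·73 − 62·93, so 73⁻¹ ≡ 79 (mod 93).
Then y ↦ 79(y − 51) is a two-sided inverse to h, so every y ∈ ℤ_{93} has a preimage.
Hence h is bijective.
Since h is bijective, we find h⁻¹(71): we need 73x ≡ 71 − 51 ≡ 20 (mod 93). Using 73⁻¹ = 79: x ≡ 79·20 = 1580 = 16·93 + 92, so x = 92.
Check: h(92) = 73·92 + 51 = 6767 = 72·93 + 71 ≡ 71 (mod 93).

92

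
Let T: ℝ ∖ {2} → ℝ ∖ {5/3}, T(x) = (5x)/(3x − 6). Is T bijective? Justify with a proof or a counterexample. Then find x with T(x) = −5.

3/2

Suppose T(u) = T(v). Cross-multiplying: (5u)(3v − 6) = (5v)(3u − 6).
Expanding both sides and cancelling the symmetric terms leaves −30·(u − v) = 0. Since −30 ≠ 0, u = v. Thus T is injective.
For any y ≠ 5/3, solving y(3x − 6) = 5x for x gives a well-defined x ≠ 2. So T is surjective.
Thus T is bijective.
Solving T(x) = −5: cross-multiplying gives 5x = −5(3x − 6), which rearranges to 20x = 30, so x = 3/2.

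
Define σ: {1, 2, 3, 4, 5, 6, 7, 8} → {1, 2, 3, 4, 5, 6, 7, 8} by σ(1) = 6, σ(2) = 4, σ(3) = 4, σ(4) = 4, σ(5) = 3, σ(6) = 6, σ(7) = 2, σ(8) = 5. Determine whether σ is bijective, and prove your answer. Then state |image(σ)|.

σ(2) = 4 = σ(3) with 2 ≠ 3, so σ is not injective, hence not bijective.
The image of σ is {2, 3, 4, 5, 6}, which has 5 elements.

5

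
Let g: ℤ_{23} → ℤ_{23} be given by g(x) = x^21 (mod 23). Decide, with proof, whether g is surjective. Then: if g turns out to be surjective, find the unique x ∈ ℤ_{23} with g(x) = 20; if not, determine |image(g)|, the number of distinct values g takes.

15

Since 23 is prime, the nonzero elements of ℤ_{23} form a cyclic group of order 22.
As gcd(21, 22) = 1, raising to the 21st power is a bijection on this group: if x_1^21 ≡ x_2^21 then (x_1x_2^{−1})^21 = 1, and the only element of order dividing gcd(21, 22) = 1 is 1, so x_1 = x_2.
With g(0) = 0 this makes g injective on all of ℤ_{23}, hence bijective (finite equal-size domain and codomain). In particular g is surjective.
Since g is surjective, we find the preimage of 20. The inverse of x ↦ x^21 on (ℤ_{23})^× is x ↦ x^21, because 21·21 = 441 = 20·22 + 1 ≡ 1 (mod 22) and x^{22} = 1 for x ≠ 0 (Fermat). So g⁻¹(20) = 20^21 mod 23.
Repeated squaring mod 23: 20^1 ≡ 20, 20^2 ≡ 20² = 400 ≡ 9, 20^4 ≡ 9² = 81 ≡ 12, 20^8 ≡ 12² = 144 ≡ 6, 20^16 ≡ 6² = 36 ≡ 13. Since 21 = 16 + 4 + 1, 20^21 ≡ 13·12·20: 13·12 = 156 ≡ 18, then 18·20 = 360 ≡ 15. So 20^21 ≡ 15 (mod 23).
Hence g⁻¹(20) = 15.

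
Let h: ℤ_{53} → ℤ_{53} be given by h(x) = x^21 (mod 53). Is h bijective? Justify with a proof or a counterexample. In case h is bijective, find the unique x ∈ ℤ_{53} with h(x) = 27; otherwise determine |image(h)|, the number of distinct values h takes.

5

Since 53 is prime, the nonzero elements of ℤ_{53} form a cyclic group of order 52.
As gcd(21, 52) = 1, raising to the 21st power is a bijection on this group: if s^21 ≡ t^21 then (st^{−1})^21 = 1, and the only element of order dividing gcd(21, 52) = 1 is 1, so s = t.
With h(0) = 0 this makes h injective on all of ℤ_{53}, hence bijective (finite equal-size domain and codomain). In particular h is bijective.
Since h is bijective, we find the preimage of 27. The inverse of x ↦ x^21 on (ℤ_{53})^× is x ↦ x^5, because 21·5 = 105 = 2·52 + 1 ≡ 1 (mod 52) and x^{52} = 1 for x ≠ 0 (Fermat). So h⁻¹(27) = 27^5 mod 53.
Repeated squaring mod 53: 27^1 ≡ 27, 27^2 ≡ 27² = 729 ≡ 40, 27^4 ≡ 40² = 1600 ≡ 10. Since 5 = 4 + 1, 27^5 ≡ 10·27: 10·27 = 270 ≡ 5. So 27^5 ≡ 5 (mod 53).
Hence h⁻¹(27) = 5.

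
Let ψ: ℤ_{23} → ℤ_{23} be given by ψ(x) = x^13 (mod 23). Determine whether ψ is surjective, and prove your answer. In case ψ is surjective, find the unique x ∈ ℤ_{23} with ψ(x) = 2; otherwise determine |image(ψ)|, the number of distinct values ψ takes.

18

Since 23 is prime, the nonzero elements of ℤ_{23} form a cyclic group of order 22.
As gcd(13, 22) = 1, raising to the 13th power is a bijection on this group: if u^13 ≡ v^13 then (uv^{−1})^13 = 1, and the only element of order dividing gcd(13, 22) = 1 is 1, so u = v.
With ψ(0) = 0 this makes ψ injective on all of ℤ_{23}, hence bijective (finite equal-size domain and codomain). In particular ψ is surjective.
Since ψ is surjective, we find the preimage of 2. The inverse of x ↦ x^13 on (ℤ_{23})^× is x ↦ x^17, because 13·17 = 221 = 10·22 + 1 ≡ 1 (mod 22) and x^{22} = 1 for x ≠ 0 (Fermat). So ψ⁻¹(2) = 2^17 mod 23.
Repeated squaring mod 23: 2^1 ≡ 2, 2^2 ≡ 2² = 4, 2^4 ≡ 4² = 16, 2^8 ≡ 16² = 256 ≡ 3, 2^16 ≡ 3² = 9. Since 17 = 16 + 1, 2^17 ≡ 9·2: 9·2 = 18. So 2^17 ≡ 18 (mod 23).
Hence ψ⁻¹(2) = 18.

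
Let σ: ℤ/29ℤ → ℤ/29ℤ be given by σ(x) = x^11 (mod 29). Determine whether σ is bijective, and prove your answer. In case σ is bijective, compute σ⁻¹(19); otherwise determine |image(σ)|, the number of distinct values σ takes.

18

Since 29 is prime, the nonzero elements of ℤ/29ℤ form a cyclic group of order 28.
As gcd(11, 28) = 1, raising to the 11th power is a bijection on this group: if s^11 ≡ t^11 then (st^{−1})^11 = 1, and the only element of order dividing gcd(11, 28) = 1 is 1, so s = t.
With σ(0) = 0 this makes σ injective on all of ℤ/29ℤ, hence bijective (finite equal-size domain and codomain). In particular σ is bijective.
Since σ is bijective, we find the preimage of 19. The inverse of x ↦ x^11 on (ℤ/29ℤ)^× is x ↦ x^23, because 11·23 = 253 = 9·28 + 1 ≡ 1 (mod 28) and x^{28} = 1 for x ≠ 0 (Fermat). So σ⁻¹(19) = 19^23 mod 29.
Repeated squaring mod 29: 19^1 ≡ 19, 19^2 ≡ 19² = 361 ≡ 13, 19^4 ≡ 13² = 169 ≡ 24, 19^8 ≡ 24² = 576 ≡ 25, 19^16 ≡ 25² = 625 ≡ 16. Since 23 = 16 + 4 + 2 + 1, 19^23 ≡ 16·24·13·19: 16·24 = 384 ≡ 7, then 7·13 = 91 ≡ 4, then 4·19 = 76 ≡ 18. So 19^23 ≡ 18 (mod 29).
Hence σ⁻¹(19) = 18.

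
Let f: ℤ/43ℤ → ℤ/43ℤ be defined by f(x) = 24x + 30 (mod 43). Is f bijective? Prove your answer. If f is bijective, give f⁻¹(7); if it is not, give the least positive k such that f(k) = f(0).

If f(u) = f(v), then 24u ≡ 24v (mod 43). Because gcd(24, 43) = 1, we may cancel 24 to get u ≡ v (mod 43).
We now compute 24⁻¹ mod 43 explicitly. Euclid's algorithm: 43 = 1·24 + 19, 24 = 1·19 + 5, 19 = 3·5 + 4, 5 = 1·4 + 1; back-substituting gives 1 = 9·24 − 5·43, so 24⁻¹ ≡ 9 (mod 43).
Then y ↦ 9(y − 30) is a two-sided inverse to f, so every y ∈ ℤ/43ℤ has a preimage.
Therefore f is bijective.
Since f is bijective, we compute f⁻¹(7): solve 24x + 30 ≡ 7 (mod 43), i.e. 24x ≡ 20 (mod 43).
Multiplying by 24⁻¹ = 9 gives x ≡ 9·20 = 180 = 4·43 + 8 ≡ 8 (mod 43).
Check: f(8) = 24·8 + 30 = 222 = 5·43 + 7 ≡ 7 (mod 43).

8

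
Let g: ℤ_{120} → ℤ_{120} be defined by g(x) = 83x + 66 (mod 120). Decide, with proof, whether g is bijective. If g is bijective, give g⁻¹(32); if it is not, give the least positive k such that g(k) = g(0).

82

Recall that injectivity means: for all a, b in the domain, g(a) = g(b) implies a = b.
If g(a) = g(b), then 83a ≡ 83b (mod 120). Because gcd(83, 120) = 1, we may cancel 83 to get a ≡ b (mod 120).
We now compute 83⁻¹ mod 120 explicitly. Euclid's algorithm: 120 = 1·83 + 37, 83 = 2·37 + 9, 37 = 4·9 + 1; back-substituting gives 1 = 107·83 − 74·120, so 83⁻¹ ≡ 107 (mod 120).
For any y ∈ ℤ_{120}, x = 107(y − 66) mod 120 satisfies g(x) = 83·107(y − 66) + 66 ≡ y (since 83·107 ≡ 1 mod 120). So every y has a preimage.
Therefore g is bijective.
Since g is bijective, we find g⁻¹(32): we need 83x ≡ 32 − 66 ≡ 86 (mod 120). Using 83⁻¹ = 107: x ≡ 107·86 = 9202 = 76·120 + 82, so x = 82.
Check: g(82) = 83·82 + 66 = 6872 = 57·120 + 32 ≡ 32 (mod 120).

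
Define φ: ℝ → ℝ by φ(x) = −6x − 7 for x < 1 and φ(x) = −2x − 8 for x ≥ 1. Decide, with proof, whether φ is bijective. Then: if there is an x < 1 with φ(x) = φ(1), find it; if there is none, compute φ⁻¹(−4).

1/2

Both pieces are strictly decreasing (slopes −6 and −2), so each is injective on its own interval.
The left piece maps (−∞, 1) onto (−13, ∞); the right piece maps [1, ∞) onto (−∞, −10].
These images overlap. In particular φ(1) = −10 (right piece), and solving −6x − 7 = −10 on the left piece gives x = 1/2 < 1.
So φ(1/2) = φ(1) with 1/2 ≠ 1, and φ is not injective, hence not bijective. This x = 1/2 is the requested value below 1.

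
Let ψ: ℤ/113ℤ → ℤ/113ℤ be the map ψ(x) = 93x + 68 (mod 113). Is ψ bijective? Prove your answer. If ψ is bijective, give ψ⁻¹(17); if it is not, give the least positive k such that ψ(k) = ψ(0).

By definition, ψ is injective if ψ(u) = ψ(v) implies u = v.
Suppose ψ(u) = ψ(v) in ℤ/113ℤ. Then 93u + 68 ≡ 93v + 68 (mod 113), therefore 93(u − v) ≡ 0 (mod 113).
Since gcd(93, 113) = 1, 93 is invertible modulo 113, thus u − v ≡ 0 (mod 113), i.e. u = v.
We now compute 93⁻¹ mod 113 explicitly. Euclid's algorithm: 113 = 1·93 + 20, 93 = 4·20 + 13, 20 = 1·13 + 7, 13 = 1·7 + 6, 7 = 1·6 + 1; back-substituting gives 1 = 96·93 − 79·113, so 93⁻¹ ≡ 96 (mod 113).
Then y ↦ 96(y − 68) is a two-sided inverse to ψ, so every y ∈ ℤ/113ℤ has a preimage.
Thus ψ is bijective.
Since ψ is bijective, we find ψ⁻¹(17): we need 93x ≡ 17 − 68 ≡ 62 (mod 113). Using 93⁻¹ = 96: x ≡ 96·62 = 5952 = 52·113 + 76, so x = 76.
Check: ψ(76) = 93·76 + 68 = 7136 = 63·113 + 17 ≡ 17 (mod 113).

76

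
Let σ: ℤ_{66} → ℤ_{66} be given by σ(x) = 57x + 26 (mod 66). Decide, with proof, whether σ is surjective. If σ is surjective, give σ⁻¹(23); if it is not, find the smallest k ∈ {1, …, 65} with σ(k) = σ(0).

Recall that σ is surjective if every y in the codomain equals σ(x) for some x in the domain.
Since gcd(57, 66) = 3, we have 57x ≡ 0 (mod 3) for all x, so σ(x) ≡ 2 (mod 3).
But 0 ≢ 2 (mod 3), so 0 ∈ ℤ_{66} has no preimage. So σ is not surjective.
Since σ is not surjective, we find the least positive k with σ(k) = σ(0): this means 57k ≡ 0 (mod 66), i.e. 66 ∣ 57k. Since gcd(57, 66) = 3, dividing through by 3 this holds exactly when 22 ∣ 19k, and as gcd(19, 22) = 1, exactly when 22 ∣ k.
The smallest positive such k is 22.

22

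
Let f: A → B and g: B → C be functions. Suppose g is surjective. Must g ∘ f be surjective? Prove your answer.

not surjective

No. Take A = {0}, B = C = {0, 1, 2, 3, 4}, f(0) = 0, and g = identity (surjective).
Then (g ∘ f)(0) = 0, and 4 ∈ C has no preimage under g ∘ f, so g ∘ f is not surjective.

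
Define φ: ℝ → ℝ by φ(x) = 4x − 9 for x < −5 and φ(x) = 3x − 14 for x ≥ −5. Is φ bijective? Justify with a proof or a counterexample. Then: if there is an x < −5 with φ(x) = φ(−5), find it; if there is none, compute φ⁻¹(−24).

-10/3

Both pieces are strictly increasing (slopes 4 and 3), so each is injective on its own interval.
The left piece maps (−∞, −5) onto (−∞, −29); the right piece maps [−5, ∞) onto [−29, ∞).
Since −29 = −29, the images partition ℝ: φ is injective and surjective, hence bijective.
Because the two images are disjoint, no x < −5 has φ(x) = φ(−5), so we compute φ⁻¹(−24): −24 lies in [−29, ∞), so solve 3x − 14 = −24: x = (−24 + 14)/3 = −10/3.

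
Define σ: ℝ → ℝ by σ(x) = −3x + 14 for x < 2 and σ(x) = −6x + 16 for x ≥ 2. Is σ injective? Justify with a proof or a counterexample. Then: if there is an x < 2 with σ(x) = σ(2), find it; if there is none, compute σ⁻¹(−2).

Both pieces are strictly decreasing (slopes −3 and −6), so each is injective on its own interval.
The left piece maps (−∞, 2) onto (8, ∞); the right piece maps [2, ∞) onto (−∞, 4].
These images are disjoint, so no value is attained by both pieces. Therefore σ is injective.
Because the two images are disjoint, no x < 2 has σ(x) = σ(2), so we compute σ⁻¹(−2): −2 lies in (−∞, 4], so solve −6x + 16 = −2: x = (−2 − 16)/(−6) = 3.

3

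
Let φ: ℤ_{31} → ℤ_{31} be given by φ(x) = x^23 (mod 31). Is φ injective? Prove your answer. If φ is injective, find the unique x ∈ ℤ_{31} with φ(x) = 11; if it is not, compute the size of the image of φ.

3

Since 31 is prime, the nonzero elements of ℤ_{31} form a cyclic group of order 30.
As gcd(23, 30) = 1, raising to the 23rd power is a bijection on this group: if s^23 ≡ t^23 then (st^{−1})^23 = 1, and the only element of order dividing gcd(23, 30) = 1 is 1, so s = t.
With φ(0) = 0 this makes φ injective on all of ℤ_{31}, hence bijective (finite equal-size domain and codomain). In particular φ is injective.
Since φ is injective, we find the preimage of 11. The inverse of x ↦ x^23 on (ℤ_{31})^× is x ↦ x^17, because 23·17 = 391 = 13·30 + 1 ≡ 1 (mod 30) and x^{30} = 1 for x ≠ 0 (Fermat). So φ⁻¹(11) = 11^17 mod 31.
Repeated squaring mod 31: 11^1 ≡ 11, 11^2 ≡ 11² = 121 ≡ 28, 11^4 ≡ 28² = 784 ≡ 9, 11^8 ≡ 9² = 81 ≡ 19, 11^16 ≡ 19² = 361 ≡ 20. Since 17 = 16 + 1, 11^17 ≡ 20·11: 20·11 = 220 ≡ 3. So 11^17 ≡ 3 (mod 31).
Hence φ⁻¹(11) = 3.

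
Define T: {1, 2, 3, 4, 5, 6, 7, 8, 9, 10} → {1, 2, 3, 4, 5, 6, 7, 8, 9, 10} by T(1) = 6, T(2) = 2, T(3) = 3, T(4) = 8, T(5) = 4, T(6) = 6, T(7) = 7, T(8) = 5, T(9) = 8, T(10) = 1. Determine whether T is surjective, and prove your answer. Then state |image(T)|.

No element maps to 9, so T is not surjective.
The image of T is {1, 2, 3, 4, 5, 6, 7, 8}, which has 8 elements.

8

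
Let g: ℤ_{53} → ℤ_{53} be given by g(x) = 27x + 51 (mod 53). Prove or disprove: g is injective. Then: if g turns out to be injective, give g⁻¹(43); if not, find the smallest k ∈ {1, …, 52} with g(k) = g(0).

37

By definition, g is injective when g(s) = g(t) forces s = t.
Suppose g(s) = g(t) in ℤ_{53}. Then 27s + 51 ≡ 27t + 51 (mod 53), so 27(s − t) ≡ 0 (mod 53).
Since gcd(27, 53) = 1, 27 is invertible modulo 53, hence s − t ≡ 0 (mod 53), i.e. s = t.
So g is injective.
We now compute 27⁻¹ mod 53 explicitly. Euclid's algorithm: 53 = 1·27 + 26, 27 = 1·26 + 1; back-substituting gives 1 = 2·27 − 1·53, so 27⁻¹ ≡ 2 (mod 53).
Since g is injective, we find g⁻¹(43): we need 27x ≡ 43 − 51 ≡ 45 (mod 53). Using 27⁻¹ = 2: x ≡ 2·45 = 90 = 1·53 + 37, so x = 37.
Check: g(37) = 27·37 + 51 = 1050 = 19·53 + 43 ≡ 43 (mod 53).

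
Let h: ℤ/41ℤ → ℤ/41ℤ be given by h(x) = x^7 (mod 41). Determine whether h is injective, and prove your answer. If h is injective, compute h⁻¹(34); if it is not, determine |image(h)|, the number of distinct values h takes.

Since 41 is prime, the nonzero elements of ℤ/41ℤ form a cyclic group of order 40.
As gcd(7, 40) = 1, raising to the 7th power is a bijection on this group: if u^7 ≡ v^7 then (uv^{−1})^7 = 1, and the only element of order dividing gcd(7, 40) = 1 is 1, so u = v.
With h(0) = 0 this makes h injective on all of ℤ/41ℤ, hence bijective (finite equal-size domain and codomain). In particular h is injective.
Since h is injective, we find the preimage of 34. The inverse of x ↦ x^7 on (ℤ/41ℤ)^× is x ↦ x^23, because 7·23 = 161 = 4·40 + 1 ≡ 1 (mod 40) and x^{40} = 1 for x ≠ 0 (Fermat). So h⁻¹(34) = 34^23 mod 41.
Repeated squaring mod 41: 34^1 ≡ 34, 34^2 ≡ 34² = 1156 ≡ 8, 34^4 ≡ 8² = 64 ≡ 23, 34^8 ≡ 23² = 529 ≡ 37, 34^16 ≡ 37² = 1369 ≡ 16. Since 23 = 16 + 4 + 2 + 1, 34^23 ≡ 16·23·8·34: 16·23 = 368 ≡ 40, then 40·8 = 320 ≡ 33, then 33·34 = 1122 ≡ 15. So 34^23 ≡ 15 (mod 41).
Hence h⁻¹(34) = 15.

15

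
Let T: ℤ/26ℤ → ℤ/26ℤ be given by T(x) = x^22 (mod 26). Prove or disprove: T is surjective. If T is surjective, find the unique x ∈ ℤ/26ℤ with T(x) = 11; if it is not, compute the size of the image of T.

T(12): Repeated squaring mod 26: 12^1 ≡ 12, 12^2 ≡ 12² = 144 ≡ 14, 12^4 ≡ 14² = 196 ≡ 14, 12^8 ≡ 14² = 196 ≡ 14, 12^16 ≡ 14² = 196 ≡ 14. Since 22 = 16 + 4 + 2, 12^22 ≡ 14·14·14: 14·14 = 196 ≡ 14, then 14·14 = 196 ≡ 14. So 12^22 ≡ 14 (mod 26).
T(14): Repeated squaring mod 26: 14^1 ≡ 14, 14^2 ≡ 14² = 196 ≡ 14, 14^4 ≡ 14² = 196 ≡ 14, 14^8 ≡ 14² = 196 ≡ 14, 14^16 ≡ 14² = 196 ≡ 14. Since 22 = 16 + 4 + 2, 14^22 ≡ 14·14·14: 14·14 = 196 ≡ 14, then 14·14 = 196 ≡ 14. So 14^22 ≡ 14 (mod 26).
So T(12) = T(14) = 14 while 12 ≠ 14, therefore T is not injective.
A non-injective map from the 26-element set ℤ/26ℤ to itself takes at most 25 distinct values, so it cannot be surjective. Thus T is not surjective.
Since T is not surjective, we determine |image(T)|. Computing x^22 mod 26 for each x (by repeated squaring, reducing mod 26 at every step), the values T(0), T(1), …, T(25) are: 0, 1, 10, 3, 22, 25, 4, 17, 12, 9, 16, 23, 14, 13, 14, 23, 16, 9, 12, 17, 4, 25, 22, 3, 10, 1.
The distinct values are {0, 1, 3, 4, 9, 10, 12, 13, 14, 16, 17, 22, 23, 25}; there are 14 of them.

14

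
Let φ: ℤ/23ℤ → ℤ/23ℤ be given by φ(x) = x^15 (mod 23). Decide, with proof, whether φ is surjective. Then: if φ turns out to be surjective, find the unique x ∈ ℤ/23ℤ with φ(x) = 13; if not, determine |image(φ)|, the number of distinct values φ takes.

12

Since 23 is prime, the nonzero elements of ℤ/23ℤ form a cyclic group of order 22.
As gcd(15, 22) = 1, raising to the 15th power is a bijection on this group: if s^15 ≡ t^15 then (st^{−1})^15 = 1, and the only element of order dividing gcd(15, 22) = 1 is 1, so s = t.
With φ(0) = 0 this makes φ injective on all of ℤ/23ℤ, hence bijective (finite equal-size domain and codomain). In particular φ is surjective.
Since φ is surjective, we find the preimage of 13. The inverse of x ↦ x^15 on (ℤ/23ℤ)^× is x ↦ x^3, because 15·3 = 45 = 2·22 + 1 ≡ 1 (mod 22) and x^{22} = 1 for x ≠ 0 (Fermat). So φ⁻¹(13) = 13^3 mod 23.
Repeated squaring mod 23: 13^1 ≡ 13, 13^2 ≡ 13² = 169 ≡ 8. Since 3 = 2 + 1, 13^3 ≡ 8·13: 8·13 = 104 ≡ 12. So 13^3 ≡ 12 (mod 23).
Hence φ⁻¹(13) = 12.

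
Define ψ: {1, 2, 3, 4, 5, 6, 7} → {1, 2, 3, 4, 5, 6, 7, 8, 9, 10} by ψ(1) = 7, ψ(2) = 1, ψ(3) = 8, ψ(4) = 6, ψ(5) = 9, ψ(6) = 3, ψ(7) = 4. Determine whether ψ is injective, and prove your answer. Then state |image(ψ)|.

The values ψ(1), …, ψ(7) are 7, 1, 8, 6, 9, 3, 4 — all distinct.
So ψ(a) = ψ(b) only when a = b, and ψ is injective.
The image of ψ is {1, 3, 4, 6, 7, 8, 9}, which has 7 elements.

7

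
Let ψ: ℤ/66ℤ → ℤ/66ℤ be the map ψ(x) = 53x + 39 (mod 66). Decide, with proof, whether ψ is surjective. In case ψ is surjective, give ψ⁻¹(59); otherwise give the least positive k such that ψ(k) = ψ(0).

34

Since gcd(53, 66) = 1, 53 is invertible modulo 66. Euclid's algorithm: 66 = 1·53 + 13, 53 = 4·13 + 1; back-substituting gives 1 = 5·53 − 4·66, so 53⁻¹ ≡ 5 (mod 66).
Then y ↦ 5(y − 39) is a two-sided inverse to ψ, so every y ∈ ℤ/66ℤ has a preimage.
So ψ is surjective.
Since ψ is surjective, we find ψ⁻¹(59): we need 53x ≡ 59 − 39 ≡ 20 (mod 66). Using 53⁻¹ = 5: x ≡ 5·20 = 100 = 1·66 + 34, so x = 34.
Check: ψ(34) = 53·34 + 39 = 1841 = 27·66 + 59 ≡ 59 (mod 66).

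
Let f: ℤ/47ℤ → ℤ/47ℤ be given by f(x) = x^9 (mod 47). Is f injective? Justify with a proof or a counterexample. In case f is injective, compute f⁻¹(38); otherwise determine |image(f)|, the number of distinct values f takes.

Since 47 is prime, the nonzero elements of ℤ/47ℤ form a cyclic group of order 46.
As gcd(9, 46) = 1, raising to the 9th power is a bijection on this group: if a^9 ≡ b^9 then (ab^{−1})^9 = 1, and the only element of order dividing gcd(9, 46) = 1 is 1, so a = b.
With f(0) = 0 this makes f injective on all of ℤ/47ℤ, hence bijective (finite equal-size domain and codomain). In particular f is injective.
Since f is injective, we find the preimage of 38. The inverse of x ↦ x^9 on (ℤ/47ℤ)^× is x ↦ x^41, because 9·41 = 369 = 8·46 + 1 ≡ 1 (mod 46) and x^{46} = 1 for x ≠ 0 (Fermat). So f⁻¹(38) = 38^41 mod 47.
Repeated squaring mod 47: 38^1 ≡ 38, 38^2 ≡ 38² = 1444 ≡ 34, 38^4 ≡ 34² = 1156 ≡ 28, 38^8 ≡ 28² = 784 ≡ 32, 38^16 ≡ 32² = 1024 ≡ 37, 38^32 ≡ 37² = 1369 ≡ 6. Since 41 = 32 + 8 + 1, 38^41 ≡ 6·32·38: 6·32 = 192 ≡ 4, then 4·38 = 152 ≡ 11. So 38^41 ≡ 11 (mod 47).
Hence f⁻¹(38) = 11.

11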